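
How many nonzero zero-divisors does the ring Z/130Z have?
In Z/130Z each nonzero element is either a unit (gcd with 130 is 1) or a zero-divisor (gcd > 1). The number of units is φ(130): factorise 130 = 2 · 5 · 13, so φ(130) = (2 − 1) · (5 − 1) · (13 − 1) = 1 · 4 · 12 = 48. The nonzero elements number 130 − 1 = 129. Hence the nonzero zero-divisors number 129 − 48 = 81.

Final answer: Z/130Z has 81 nonzero zero-divisors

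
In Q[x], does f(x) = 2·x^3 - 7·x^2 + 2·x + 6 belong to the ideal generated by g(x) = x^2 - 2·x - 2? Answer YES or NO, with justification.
YES

In Q[x] the ideal (g) consists of all multiples of g, so f ∈ (g) iff g | f, i.e. iff the remainder of f on division by g is 0. Divide f by g (g is monic, so eliminate the leading term of the running remainder at each step):
  leading term 2·x^3: subtract (2·x)·g(x) = 2·x^3 - 4·x^2 - 4·x, leaving -3·x^2 + 6·x + 6
  leading term -3·x^2: subtract (-3)·g(x) = -3·x^2 + 6·x + 6, leaving 0
The remainder is 0, so f(x) = g(x) · h(x) with h(x) = 2·x - 3. Hence g | f, i.e. f ∈ (g).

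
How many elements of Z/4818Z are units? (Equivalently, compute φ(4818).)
An element a ∈ Z/4818Z is a unit iff gcd(a, 4818) = 1, so the number of units is φ(4818). φ is multiplicative, with φ(p^e) = p^e − p^(e−1). Factorise 4818 = 2 · 3 · 11 · 73. Then
  φ(4818) = (2 − 1) · (3 − 1) · (11 − 1) · (73 − 1) = 1 · 2 · 10 · 72 = 1440.

Final answer: Z/4818Z has φ(4818) = 1440 units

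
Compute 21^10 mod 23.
Use repeated squaring. Binary(10) = 1010. Walk through the bits of the exponent 10 left-to-right: at each bit after the leading one, square the running value, then multiply by 21 if the bit is 1 (always reducing mod 23):
  bit 1 = 1 (leading): start with 21.
  bit 2 = 0: square 21^2 = 441 ≡ 4 (mod 23).
  bit 3 = 1: square 4^2 = 16; bit is 1, so multiply 16·21 = 336 ≡ 14 (mod 23).
  bit 4 = 0: square 14^2 = 196 ≡ 12 (mod 23).
Final value: 21^10 ≡ 12 (mod 23).

Final answer: 12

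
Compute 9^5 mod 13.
3

Use repeated squaring. Binary(5) = 101. Walk through the bits of the exponent 5 left-to-right: at each bit after the leading one, square the running value, then multiply by 9 if the bit is 1 (always reducing mod 13):
  bit 1 = 1 (leading): start with 9.
  bit 2 = 0: square 9^2 = 81 ≡ 3 (mod 13).
  bit 3 = 1: square 3^2 = 9; bit is 1, so multiply 9·9 = 81 ≡ 3 (mod 13).
Final value: 9^5 ≡ 3 (mod 13).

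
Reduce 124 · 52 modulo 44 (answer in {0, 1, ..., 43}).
Reduce the factors first: 124 ≡ 36, 52 ≡ 8 (mod 44), so 124 · 52 ≡ 36 · 8 (mod 44). 36 · 8 = 288. Dividing by 44: 288 = 6·44 + 24. So (124 · 52) mod 44 = 24.

Final answer: 24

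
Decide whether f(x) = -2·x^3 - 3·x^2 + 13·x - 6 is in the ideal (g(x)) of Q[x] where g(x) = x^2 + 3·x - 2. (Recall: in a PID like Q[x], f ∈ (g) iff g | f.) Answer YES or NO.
YES

In Q[x] the ideal (g) consists of all multiples of g, so f ∈ (g) iff g | f, i.e. iff the remainder of f on division by g is 0. Divide f by g (g is monic, so eliminate the leading term of the running remainder at each step):
  leading term -2·x^3: subtract (-2·x)·g(x) = -2·x^3 - 6·x^2 + 4·x, leaving 3·x^2 + 9·x - 6
  leading term 3·x^2: subtract (3)·g(x) = 3·x^2 + 9·x - 6, leaving 0
The remainder is 0, so f(x) = g(x) · h(x) with h(x) = 3 - 2·x. Hence g | f, i.e. f ∈ (g).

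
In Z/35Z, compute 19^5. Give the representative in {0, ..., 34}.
Use repeated squaring. Binary(5) = 101. Walk through the bits of the exponent 5 left-to-right: at each bit after the leading one, square the running value, then multiply by 19 if the bit is 1 (always reducing mod 35):
  bit 1 = 1 (leading): start with 19.
  bit 2 = 0: square 19^2 = 361 ≡ 11 (mod 35).
  bit 3 = 1: square 11^2 = 121 ≡ 16; bit is 1, so multiply 16·19 = 304 ≡ 24 (mod 35).
Final value: 19^5 ≡ 24 (mod 35).

Final answer: 24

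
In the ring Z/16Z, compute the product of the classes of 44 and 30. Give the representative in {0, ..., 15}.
8

Reduce the factors first: 44 ≡ 12, 30 ≡ 14 (mod 16), so 44 · 30 ≡ 12 · 14 (mod 16). 12 · 14 = 168. Dividing by 16: 168 = 10·16 + 8. So (44 · 30) mod 16 = 8.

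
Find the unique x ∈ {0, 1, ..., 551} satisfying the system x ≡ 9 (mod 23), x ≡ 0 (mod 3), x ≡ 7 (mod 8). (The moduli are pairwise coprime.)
x ≡ 423 (mod 552); the representative in [0, 552) is 423

The moduli 23, 3, 8 are pairwise coprime, so by the CRT there is a unique solution mod 23·3·8 = 552.
Solve by successive substitution. Start with x ≡ 9 (mod 23).
  Combine with x ≡ 0 (mod 3): write x = 9 + 23·t and require 9 + 23·t ≡ 0 (mod 3), i.e. 23·t ≡ 0 − 9 ≡ 0 (mod 3). Since 23^(−1) ≡ 2 (mod 3) (23 ≡ 2 (mod 3)), t ≡ 2·0 ≡ 0 (mod 3). So x ≡ 9 + 23·0 = 9 (mod 69).
  Combine with x ≡ 7 (mod 8): write x = 9 + 69·t and require 9 + 69·t ≡ 7 (mod 8), i.e. 69·t ≡ 7 − 9 ≡ 6 (mod 8). Since 69^(−1) ≡ 5 (mod 8) (69 ≡ 5 (mod 8)), t ≡ 5·6 ≡ 6 (mod 8). So x ≡ 9 + 69·6 = 423 (mod 552).
Unique solution in [0, 552): x = 423.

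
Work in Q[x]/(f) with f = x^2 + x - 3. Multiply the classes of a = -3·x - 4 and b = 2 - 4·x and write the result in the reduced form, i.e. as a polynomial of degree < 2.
a · b ≡ 28 - 2·x (mod f(x))

First multiply in Q[x] without reducing: a · b = 12·x^2 + 10·x - 8. Now divide by f(x) = x^2 + x - 3, eliminating the leading term at each step:
  leading term 12·x^2: subtract (12)·f(x) = 12·x^2 + 12·x - 36, leaving 28 - 2·x
The degree is now < 2, so this is the remainder. Hence a · b ≡ 28 - 2·x in Q[x]/(f).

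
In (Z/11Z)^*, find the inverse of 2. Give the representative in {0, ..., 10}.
2^(−1) ≡ 6 (mod 11)

Apply the extended Euclidean algorithm to (11, 2), tracking rows (r, s, t) with s·11 + t·2 = r. Each division r_prev = q·r_cur + r_new produces the new row as (previous row) − q·(current row):
  row A: (11, 1, 0)   [1·11 + 0·2 = 11]
  row B: (2, 0, 1)   [0·11 + 1·2 = 2]
  11 = 5·2 + 1   → row C = row A − 5·row B = (1, 1, −5)   [check: 1·11 − 5·2 = 1]
  2 = 2·1 + 0   → remainder 0, stop. gcd = 1 (last nonzero row C).
The gcd is 1, so 2 is invertible mod 11. The last nonzero row gives 1·11 − 5·2 = 1, so t = −5. So 2^(−1) ≡ −5 ≡ 6 (mod 11). Verify: 2 · 6 = 12 ≡ 1 (mod 11). ✓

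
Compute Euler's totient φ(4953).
φ is multiplicative, with φ(p^e) = p^e − p^(e−1). Factorise 4953 = 3 · 13 · 127. Then
  φ(4953) = (3 − 1) · (13 − 1) · (127 − 1) = 2 · 12 · 126 = 3024.

Final answer: φ(4953) = 3024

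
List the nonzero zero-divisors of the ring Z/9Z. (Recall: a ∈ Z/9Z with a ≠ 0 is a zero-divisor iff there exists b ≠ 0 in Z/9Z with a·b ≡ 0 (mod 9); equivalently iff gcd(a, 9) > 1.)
nonzero zero-divisors of Z/9Z = {3, 6}

An element a ∈ Z/9Z (with a ≠ 0) is a zero-divisor iff gcd(a, 9) > 1 (because a is a unit precisely when gcd(a, n) = 1, and in Z/nZ every nonzero, non-unit element is a zero-divisor). Scan a = 1, ..., 8 and keep those with gcd(a, 9) > 1:
  gcd(3, 9) = 3, gcd(6, 9) = 3.
All other a ∈ {1, ..., 8} have gcd(a, 9) = 1 and are units. So the nonzero zero-divisors are exactly the 2 values of a appearing in this scan.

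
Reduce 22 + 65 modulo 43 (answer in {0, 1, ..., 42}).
1

Reduce the summands first: 65 ≡ 22 (mod 43), so 22 + 65 ≡ 22 + 22 (mod 43). 22 + 22 = 44; 44 = 1·43 + 1, so (22 + 65) mod 43 = 1.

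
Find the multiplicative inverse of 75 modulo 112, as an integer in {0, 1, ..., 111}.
Apply the extended Euclidean algorithm to (112, 75), tracking rows (r, s, t) with s·112 + t·75 = r. Each division r_prev = q·r_cur + r_new produces the new row as (previous row) − q·(current row):
  row A: (112, 1, 0)   [1·112 + 0·75 = 112]
  row B: (75, 0, 1)   [0·112 + 1·75 = 75]
  112 = 1·75 + 37   → row C = row A − 1·row B = (37, 1, −1)   [check: 1·112 − 1·75 = 37]
  75 = 2·37 + 1   → row D = row B − 2·row C = (1, −2, 3)   [check: −2·112 + 3·75 = 1]
  37 = 37·1 + 0   → remainder 0, stop. gcd = 1 (last nonzero row D).
The gcd is 1, so 75 is invertible mod 112. The last nonzero row gives −2·112 + 3·75 = 1, so t = 3. So 75^(−1) ≡ 3 (mod 112). Verify: 75 · 3 = 225 ≡ 1 (mod 112). ✓

Final answer: 75^(−1) ≡ 3 (mod 112)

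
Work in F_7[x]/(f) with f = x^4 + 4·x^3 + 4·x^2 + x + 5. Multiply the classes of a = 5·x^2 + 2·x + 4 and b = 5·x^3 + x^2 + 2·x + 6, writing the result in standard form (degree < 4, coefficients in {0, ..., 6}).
Multiply as integer polynomials: a · b = 25·x^5 + 15·x^4 + 32·x^3 + 38·x^2 + 20·x + 24. Reducing coefficients mod 7: a · b ≡ 4·x^5 + x^4 + 4·x^3 + 3·x^2 + 6·x + 3. Now divide by f(x) = x^4 + 4·x^3 + 4·x^2 + x + 5 in F_7[x], eliminating the leading term at each step:
  leading term 4·x^5: subtract (4·x)·f(x) = 4·x^5 + 2·x^4 + 2·x^3 + 4·x^2 + 6·x, leaving 6·x^4 + 2·x^3 + 6·x^2 + 3 (coefficients mod 7)
  leading term 6·x^4: subtract (6)·f(x) = 6·x^4 + 3·x^3 + 3·x^2 + 6·x + 2, leaving 6·x^3 + 3·x^2 + x + 1 (coefficients mod 7)
The degree is now < 4, so this is the remainder. Hence a · b ≡ 6·x^3 + 3·x^2 + x + 1 in F_7[x]/(f).

Final answer: a · b ≡ 6·x^3 + 3·x^2 + x + 1 (mod f(x))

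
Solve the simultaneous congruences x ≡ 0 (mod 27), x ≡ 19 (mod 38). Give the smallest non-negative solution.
x ≡ 513 (mod 1026); the representative in [0, 1026) is 513

The moduli 27, 38 are pairwise coprime, so by the CRT there is a unique solution mod 27·38 = 1026.
Solve by successive substitution. Start with x ≡ 0 (mod 27).
  Combine with x ≡ 19 (mod 38): write x = 27·t and require 27·t ≡ 19 (mod 38). Since 27^(−1) ≡ 31 (mod 38), t ≡ 31·19 ≡ 19 (mod 38). So x ≡ 27·19 = 513 (mod 1026).
Unique solution in [0, 1026): x = 513.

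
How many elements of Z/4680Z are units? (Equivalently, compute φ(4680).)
Z/4680Z has φ(4680) = 1152 units

An element a ∈ Z/4680Z is a unit iff gcd(a, 4680) = 1, so the number of units is φ(4680). φ is multiplicative, with φ(p^e) = p^e − p^(e−1). Factorise 4680 = 2^3 · 3^2 · 5 · 13. Then
  φ(4680) = (2^3 − 2^2) · (3^2 − 3^1) · (5 − 1) · (13 − 1) = 4 · 6 · 4 · 12 = 1152.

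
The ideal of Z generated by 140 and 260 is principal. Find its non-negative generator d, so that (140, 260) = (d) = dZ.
In the PID Z, (a, b) is generated by gcd(a, b). Compute gcd(260, 140) with the extended Euclidean algorithm, tracking rows (r, s, t) with s·260 + t·140 = r:
  row A: (260, 1, 0)   [1·260 + 0·140 = 260]
  row B: (140, 0, 1)   [0·260 + 1·140 = 140]
  260 = 1·140 + 120   → row C = row A − 1·row B = (120, 1, −1)   [check: 1·260 − 1·140 = 120]
  140 = 1·120 + 20   → row D = row B − 1·row C = (20, −1, 2)   [check: −1·260 + 2·140 = 20]
  120 = 6·20 + 0   → remainder 0, stop. gcd = 20 (last nonzero row D).
So gcd(140, 260) = 20, with Bézout identity −1·260 + 2·140 = 20. Containment (⊇): the Bézout identity exhibits 20 as an element of (140, 260), giving (20) ⊆ (140, 260). Containment (⊆): since 20 | 140 and 20 | 260 (140 = 20·7, 260 = 20·13), every Z-linear combination of 140 and 260 is divisible by 20, so (140, 260) ⊆ (20). Therefore (140, 260) = (20), d = 20.

Final answer: (140, 260) = (20); d = 20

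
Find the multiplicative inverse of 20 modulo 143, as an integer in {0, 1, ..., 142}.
Apply the extended Euclidean algorithm to (143, 20), tracking rows (r, s, t) with s·143 + t·20 = r. Each division r_prev = q·r_cur + r_new produces the new row as (previous row) − q·(current row):
  row A: (143, 1, 0)   [1·143 + 0·20 = 143]
  row B: (20, 0, 1)   [0·143 + 1·20 = 20]
  143 = 7·20 + 3   → row C = row A − 7·row B = (3, 1, −7)   [check: 1·143 − 7·20 = 3]
  20 = 6·3 + 2   → row D = row B − 6·row C = (2, −6, 43)   [check: −6·143 + 43·20 = 2]
  3 = 1·2 + 1   → row E = row C − 1·row D = (1, 7, −50)   [check: 7·143 − 50·20 = 1]
  2 = 2·1 + 0   → remainder 0, stop. gcd = 1 (last nonzero row E).
The gcd is 1, so 20 is invertible mod 143. The last nonzero row gives 7·143 − 50·20 = 1, so t = −50. So 20^(−1) ≡ −50 ≡ 93 (mod 143). Verify: 20 · 93 = 1860 ≡ 1 (mod 143). ✓

Final answer: 20^(−1) ≡ 93 (mod 143)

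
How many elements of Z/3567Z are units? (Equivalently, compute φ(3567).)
Z/3567Z has φ(3567) = 2240 units

An element a ∈ Z/3567Z is a unit iff gcd(a, 3567) = 1, so the number of units is φ(3567). φ is multiplicative, with φ(p^e) = p^e − p^(e−1). Factorise 3567 = 3 · 29 · 41. Then
  φ(3567) = (3 − 1) · (29 − 1) · (41 − 1) = 2 · 28 · 40 = 2240.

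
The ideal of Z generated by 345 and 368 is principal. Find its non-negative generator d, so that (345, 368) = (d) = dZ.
In the PID Z, (a, b) is generated by gcd(a, b). Compute gcd(368, 345) with the extended Euclidean algorithm, tracking rows (r, s, t) with s·368 + t·345 = r:
  row A: (368, 1, 0)   [1·368 + 0·345 = 368]
  row B: (345, 0, 1)   [0·368 + 1·345 = 345]
  368 = 1·345 + 23   → row C = row A − 1·row B = (23, 1, −1)   [check: 1·368 − 1·345 = 23]
  345 = 15·23 + 0   → remainder 0, stop. gcd = 23 (last nonzero row C).
So gcd(345, 368) = 23, with Bézout identity 1·368 − 1·345 = 23. Containment (⊇): the Bézout identity exhibits 23 as an element of (345, 368), giving (23) ⊆ (345, 368). Containment (⊆): since 23 | 345 and 23 | 368 (345 = 23·15, 368 = 23·16), every Z-linear combination of 345 and 368 is divisible by 23, so (345, 368) ⊆ (23). Therefore (345, 368) = (23), d = 23.

Final answer: (345, 368) = (23); d = 23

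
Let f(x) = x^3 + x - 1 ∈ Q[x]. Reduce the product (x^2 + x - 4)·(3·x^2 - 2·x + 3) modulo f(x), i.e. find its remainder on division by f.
First multiply in Q[x] without reducing: a · b = 3·x^4 + x^3 - 11·x^2 + 11·x - 12. Now divide by f(x) = x^3 + x - 1, eliminating the leading term at each step:
  leading term 3·x^4: subtract (3·x)·f(x) = 3·x^4 + 3·x^2 - 3·x, leaving x^3 - 14·x^2 + 14·x - 12
  leading term x^3: subtract (1)·f(x) = x^3 + x - 1, leaving -14·x^2 + 13·x - 11
The degree is now < 3, so this is the remainder. Hence a · b ≡ -14·x^2 + 13·x - 11 in Q[x]/(f).

Final answer: a · b ≡ -14·x^2 + 13·x - 11 (mod f(x))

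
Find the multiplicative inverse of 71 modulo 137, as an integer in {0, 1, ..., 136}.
71^(−1) ≡ 110 (mod 137)

Apply the extended Euclidean algorithm to (137, 71), tracking rows (r, s, t) with s·137 + t·71 = r. Each division r_prev = q·r_cur + r_new produces the new row as (previous row) − q·(current row):
  row A: (137, 1, 0)   [1·137 + 0·71 = 137]
  row B: (71, 0, 1)   [0·137 + 1·71 = 71]
  137 = 1·71 + 66   → row C = row A − 1·row B = (66, 1, −1)   [check: 1·137 − 1·71 = 66]
  71 = 1·66 + 5   → row D = row B − 1·row C = (5, −1, 2)   [check: −1·137 + 2·71 = 5]
  66 = 13·5 + 1   → row E = row C − 13·row D = (1, 14, −27)   [check: 14·137 − 27·71 = 1]
  5 = 5·1 + 0   → remainder 0, stop. gcd = 1 (last nonzero row E).
The gcd is 1, so 71 is invertible mod 137. The last nonzero row gives 14·137 − 27·71 = 1, so t = −27. So 71^(−1) ≡ −27 ≡ 110 (mod 137). Verify: 71 · 110 = 7810 ≡ 1 (mod 137). ✓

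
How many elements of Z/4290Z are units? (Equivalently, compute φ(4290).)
Z/4290Z has φ(4290) = 960 units

An element a ∈ Z/4290Z is a unit iff gcd(a, 4290) = 1, so the number of units is φ(4290). φ is multiplicative, with φ(p^e) = p^e − p^(e−1). Factorise 4290 = 2 · 3 · 5 · 11 · 13. Then
  φ(4290) = (2 − 1) · (3 − 1) · (5 − 1) · (11 − 1) · (13 − 1) = 1 · 2 · 4 · 10 · 12 = 960.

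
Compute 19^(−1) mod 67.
19^(−1) ≡ 60 (mod 67)

Apply the extended Euclidean algorithm to (67, 19), tracking rows (r, s, t) with s·67 + t·19 = r. Each division r_prev = q·r_cur + r_new produces the new row as (previous row) − q·(current row):
  row A: (67, 1, 0)   [1·67 + 0·19 = 67]
  row B: (19, 0, 1)   [0·67 + 1·19 = 19]
  67 = 3·19 + 10   → row C = row A − 3·row B = (10, 1, −3)   [check: 1·67 − 3·19 = 10]
  19 = 1·10 + 9   → row D = row B − 1·row C = (9, −1, 4)   [check: −1·67 + 4·19 = 9]
  10 = 1·9 + 1   → row E = row C − 1·row D = (1, 2, −7)   [check: 2·67 − 7·19 = 1]
  9 = 9·1 + 0   → remainder 0, stop. gcd = 1 (last nonzero row E).
The gcd is 1, so 19 is invertible mod 67. The last nonzero row gives 2·67 − 7·19 = 1, so t = −7. So 19^(−1) ≡ −7 ≡ 60 (mod 67). Verify: 19 · 60 = 1140 ≡ 1 (mod 67). ✓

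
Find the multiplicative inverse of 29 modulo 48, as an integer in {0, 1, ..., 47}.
Apply the extended Euclidean algorithm to (48, 29), tracking rows (r, s, t) with s·48 + t·29 = r. Each division r_prev = q·r_cur + r_new produces the new row as (previous row) − q·(current row):
  row A: (48, 1, 0)   [1·48 + 0·29 = 48]
  row B: (29, 0, 1)   [0·48 + 1·29 = 29]
  48 = 1·29 + 19   → row C = row A − 1·row B = (19, 1, −1)   [check: 1·48 − 1·29 = 19]
  29 = 1·19 + 10   → row D = row B − 1·row C = (10, −1, 2)   [check: −1·48 + 2·29 = 10]
  19 = 1·10 + 9   → row E = row C − 1·row D = (9, 2, −3)   [check: 2·48 − 3·29 = 9]
  10 = 1·9 + 1   → row F = row D − 1·row E = (1, −3, 5)   [check: −3·48 + 5·29 = 1]
  9 = 9·1 + 0   → remainder 0, stop. gcd = 1 (last nonzero row F).
The gcd is 1, so 29 is invertible mod 48. The last nonzero row gives −3·48 + 5·29 = 1, so t = 5. So 29^(−1) ≡ 5 (mod 48). Verify: 29 · 5 = 145 ≡ 1 (mod 48). ✓

Final answer: 29^(−1) ≡ 5 (mod 48)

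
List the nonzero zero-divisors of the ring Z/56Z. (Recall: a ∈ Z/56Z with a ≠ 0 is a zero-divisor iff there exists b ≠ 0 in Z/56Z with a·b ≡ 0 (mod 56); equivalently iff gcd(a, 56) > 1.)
An element a ∈ Z/56Z (with a ≠ 0) is a zero-divisor iff gcd(a, 56) > 1 (because a is a unit precisely when gcd(a, n) = 1, and in Z/nZ every nonzero, non-unit element is a zero-divisor). Scan a = 1, ..., 55 and keep those with gcd(a, 56) > 1:
  gcd(2, 56) = 2, gcd(4, 56) = 4, gcd(6, 56) = 2, gcd(7, 56) = 7, gcd(8, 56) = 8, gcd(10, 56) = 2, gcd(12, 56) = 4, gcd(14, 56) = 14, gcd(16, 56) = 8, gcd(18, 56) = 2, gcd(20, 56) = 4, gcd(21, 56) = 7, gcd(22, 56) = 2, gcd(24, 56) = 8, gcd(26, 56) = 2, gcd(28, 56) = 28, gcd(30, 56) = 2, gcd(32, 56) = 8, gcd(34, 56) = 2, gcd(35, 56) = 7, gcd(36, 56) = 4, gcd(38, 56) = 2, gcd(40, 56) = 8, gcd(42, 56) = 14, gcd(44, 56) = 4, gcd(46, 56) = 2, gcd(48, 56) = 8, gcd(49, 56) = 7, gcd(50, 56) = 2, gcd(52, 56) = 4, gcd(54, 56) = 2.
All other a ∈ {1, ..., 55} have gcd(a, 56) = 1 and are units. So the nonzero zero-divisors are exactly the 31 values of a appearing in this scan.

Final answer: nonzero zero-divisors of Z/56Z = {2, 4, 6, 7, 8, 10, 12, 14, 16, 18, 20, 21, 22, 24, 26, 28, 30, 32, 34, 35, 36, 38, 40, 42, 44, 46, 48, 49, 50, 52, 54}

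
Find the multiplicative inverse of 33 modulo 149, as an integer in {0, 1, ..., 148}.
33^(−1) ≡ 140 (mod 149)

Apply the extended Euclidean algorithm to (149, 33), tracking rows (r, s, t) with s·149 + t·33 = r. Each division r_prev = q·r_cur + r_new produces the new row as (previous row) − q·(current row):
  row A: (149, 1, 0)   [1·149 + 0·33 = 149]
  row B: (33, 0, 1)   [0·149 + 1·33 = 33]
  149 = 4·33 + 17   → row C = row A − 4·row B = (17, 1, −4)   [check: 1·149 − 4·33 = 17]
  33 = 1·17 + 16   → row D = row B − 1·row C = (16, −1, 5)   [check: −1·149 + 5·33 = 16]
  17 = 1·16 + 1   → row E = row C − 1·row D = (1, 2, −9)   [check: 2·149 − 9·33 = 1]
  16 = 16·1 + 0   → remainder 0, stop. gcd = 1 (last nonzero row E).
The gcd is 1, so 33 is invertible mod 149. The last nonzero row gives 2·149 − 9·33 = 1, so t = −9. So 33^(−1) ≡ −9 ≡ 140 (mod 149). Verify: 33 · 140 = 4620 ≡ 1 (mod 149). ✓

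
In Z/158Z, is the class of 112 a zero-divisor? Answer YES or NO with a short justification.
gcd(112, 158) = 2 > 1, so 112 is not a unit in Z/158Z. In Z/nZ every nonzero non-unit is a zero-divisor: explicitly, take b = 158/gcd = 79 ≠ 0 (mod 158); then 112·79 = 8848 = 56·158, i.e. 112·79 ≡ 0 (mod 158). So 112 is a zero-divisor.

Final answer: YES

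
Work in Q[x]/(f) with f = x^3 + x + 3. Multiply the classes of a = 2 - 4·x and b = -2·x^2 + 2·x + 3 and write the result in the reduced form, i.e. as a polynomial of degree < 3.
a · b ≡ -12·x^2 - 16·x - 18 (mod f(x))

First multiply in Q[x] without reducing: a · b = 8·x^3 - 12·x^2 - 8·x + 6. Now divide by f(x) = x^3 + x + 3, eliminating the leading term at each step:
  leading term 8·x^3: subtract (8)·f(x) = 8·x^3 + 8·x + 24, leaving -12·x^2 - 16·x - 18
The degree is now < 3, so this is the remainder. Hence a · b ≡ -12·x^2 - 16·x - 18 in Q[x]/(f).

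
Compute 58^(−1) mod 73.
Apply the extended Euclidean algorithm to (73, 58), tracking rows (r, s, t) with s·73 + t·58 = r. Each division r_prev = q·r_cur + r_new produces the new row as (previous row) − q·(current row):
  row A: (73, 1, 0)   [1·73 + 0·58 = 73]
  row B: (58, 0, 1)   [0·73 + 1·58 = 58]
  73 = 1·58 + 15   → row C = row A − 1·row B = (15, 1, −1)   [check: 1·73 − 1·58 = 15]
  58 = 3·15 + 13   → row D = row B − 3·row C = (13, −3, 4)   [check: −3·73 + 4·58 = 13]
  15 = 1·13 + 2   → row E = row C − 1·row D = (2, 4, −5)   [check: 4·73 − 5·58 = 2]
  13 = 6·2 + 1   → row F = row D − 6·row E = (1, −27, 34)   [check: −27·73 + 34·58 = 1]
  2 = 2·1 + 0   → remainder 0, stop. gcd = 1 (last nonzero row F).
The gcd is 1, so 58 is invertible mod 73. The last nonzero row gives −27·73 + 34·58 = 1, so t = 34. So 58^(−1) ≡ 34 (mod 73). Verify: 58 · 34 = 1972 ≡ 1 (mod 73). ✓

Final answer: 58^(−1) ≡ 34 (mod 73)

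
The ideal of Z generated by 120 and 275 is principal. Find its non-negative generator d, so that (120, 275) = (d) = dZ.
In the PID Z, (a, b) is generated by gcd(a, b). Compute gcd(275, 120) with the extended Euclidean algorithm, tracking rows (r, s, t) with s·275 + t·120 = r:
  row A: (275, 1, 0)   [1·275 + 0·120 = 275]
  row B: (120, 0, 1)   [0·275 + 1·120 = 120]
  275 = 2·120 + 35   → row C = row A − 2·row B = (35, 1, −2)   [check: 1·275 − 2·120 = 35]
  120 = 3·35 + 15   → row D = row B − 3·row C = (15, −3, 7)   [check: −3·275 + 7·120 = 15]
  35 = 2·15 + 5   → row E = row C − 2·row D = (5, 7, −16)   [check: 7·275 − 16·120 = 5]
  15 = 3·5 + 0   → remainder 0, stop. gcd = 5 (last nonzero row E).
So gcd(120, 275) = 5, with Bézout identity 7·275 − 16·120 = 5. Containment (⊇): the Bézout identity exhibits 5 as an element of (120, 275), giving (5) ⊆ (120, 275). Containment (⊆): since 5 | 120 and 5 | 275 (120 = 5·24, 275 = 5·55), every Z-linear combination of 120 and 275 is divisible by 5, so (120, 275) ⊆ (5). Therefore (120, 275) = (5), d = 5.

Final answer: (120, 275) = (5); d = 5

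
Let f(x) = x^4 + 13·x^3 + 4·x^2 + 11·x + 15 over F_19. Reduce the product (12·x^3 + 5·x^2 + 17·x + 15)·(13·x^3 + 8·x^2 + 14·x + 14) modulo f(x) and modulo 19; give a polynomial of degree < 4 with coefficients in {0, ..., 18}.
a · b ≡ 12·x^3 + 12·x^2 + 15·x + 13 (mod f(x))

Multiply as integer polynomials: a · b = 156·x^6 + 161·x^5 + 429·x^4 + 569·x^3 + 428·x^2 + 448·x + 210. Reducing coefficients mod 19: a · b ≡ 4·x^6 + 9·x^5 + 11·x^4 + 18·x^3 + 10·x^2 + 11·x + 1. Now divide by f(x) = x^4 + 13·x^3 + 4·x^2 + 11·x + 15 in F_19[x], eliminating the leading term at each step:
  leading term 4·x^6: subtract (4·x^2)·f(x) = 4·x^6 + 14·x^5 + 16·x^4 + 6·x^3 + 3·x^2, leaving 14·x^5 + 14·x^4 + 12·x^3 + 7·x^2 + 11·x + 1 (coefficients mod 19)
  leading term 14·x^5: subtract (14·x)·f(x) = 14·x^5 + 11·x^4 + 18·x^3 + 2·x^2 + x, leaving 3·x^4 + 13·x^3 + 5·x^2 + 10·x + 1 (coefficients mod 19)
  leading term 3·x^4: subtract (3)·f(x) = 3·x^4 + x^3 + 12·x^2 + 14·x + 7, leaving 12·x^3 + 12·x^2 + 15·x + 13 (coefficients mod 19)
The degree is now < 4, so this is the remainder. Hence a · b ≡ 12·x^3 + 12·x^2 + 15·x + 13 in F_19[x]/(f).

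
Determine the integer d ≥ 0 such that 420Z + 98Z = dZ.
(420, 98) = (14); d = 14

In the PID Z, (a, b) is generated by gcd(a, b). Compute gcd(420, 98) with the extended Euclidean algorithm, tracking rows (r, s, t) with s·420 + t·98 = r:
  row A: (420, 1, 0)   [1·420 + 0·98 = 420]
  row B: (98, 0, 1)   [0·420 + 1·98 = 98]
  420 = 4·98 + 28   → row C = row A − 4·row B = (28, 1, −4)   [check: 1·420 − 4·98 = 28]
  98 = 3·28 + 14   → row D = row B − 3·row C = (14, −3, 13)   [check: −3·420 + 13·98 = 14]
  28 = 2·14 + 0   → remainder 0, stop. gcd = 14 (last nonzero row D).
So gcd(420, 98) = 14, with Bézout identity −3·420 + 13·98 = 14. Containment (⊇): the Bézout identity exhibits 14 as an element of (420, 98), giving (14) ⊆ (420, 98). Containment (⊆): since 14 | 420 and 14 | 98 (420 = 14·30, 98 = 14·7), every Z-linear combination of 420 and 98 is divisible by 14, so (420, 98) ⊆ (14). Therefore (420, 98) = (14), d = 14.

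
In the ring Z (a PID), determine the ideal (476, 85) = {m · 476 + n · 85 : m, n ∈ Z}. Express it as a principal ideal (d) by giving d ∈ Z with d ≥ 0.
In the PID Z, (a, b) is generated by gcd(a, b). Compute gcd(476, 85) with the extended Euclidean algorithm, tracking rows (r, s, t) with s·476 + t·85 = r:
  row A: (476, 1, 0)   [1·476 + 0·85 = 476]
  row B: (85, 0, 1)   [0·476 + 1·85 = 85]
  476 = 5·85 + 51   → row C = row A − 5·row B = (51, 1, −5)   [check: 1·476 − 5·85 = 51]
  85 = 1·51 + 34   → row D = row B − 1·row C = (34, −1, 6)   [check: −1·476 + 6·85 = 34]
  51 = 1·34 + 17   → row E = row C − 1·row D = (17, 2, −11)   [check: 2·476 − 11·85 = 17]
  34 = 2·17 + 0   → remainder 0, stop. gcd = 17 (last nonzero row E).
So gcd(476, 85) = 17, with Bézout identity 2·476 − 11·85 = 17. Containment (⊇): the Bézout identity exhibits 17 as an element of (476, 85), giving (17) ⊆ (476, 85). Containment (⊆): since 17 | 476 and 17 | 85 (476 = 17·28, 85 = 17·5), every Z-linear combination of 476 and 85 is divisible by 17, so (476, 85) ⊆ (17). Therefore (476, 85) = (17), d = 17.

Final answer: (476, 85) = (17); d = 17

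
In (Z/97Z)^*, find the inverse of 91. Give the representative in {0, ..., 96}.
91^(−1) ≡ 16 (mod 97)

Apply the extended Euclidean algorithm to (97, 91), tracking rows (r, s, t) with s·97 + t·91 = r. Each division r_prev = q·r_cur + r_new produces the new row as (previous row) − q·(current row):
  row A: (97, 1, 0)   [1·97 + 0·91 = 97]
  row B: (91, 0, 1)   [0·97 + 1·91 = 91]
  97 = 1·91 + 6   → row C = row A − 1·row B = (6, 1, −1)   [check: 1·97 − 1·91 = 6]
  91 = 15·6 + 1   → row D = row B − 15·row C = (1, −15, 16)   [check: −15·97 + 16·91 = 1]
  6 = 6·1 + 0   → remainder 0, stop. gcd = 1 (last nonzero row D).
The gcd is 1, so 91 is invertible mod 97. The last nonzero row gives −15·97 + 16·91 = 1, so t = 16. So 91^(−1) ≡ 16 (mod 97). Verify: 91 · 16 = 1456 ≡ 1 (mod 97). ✓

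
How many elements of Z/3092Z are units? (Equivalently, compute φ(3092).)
Z/3092Z has φ(3092) = 1544 units

An element a ∈ Z/3092Z is a unit iff gcd(a, 3092) = 1, so the number of units is φ(3092). φ is multiplicative, with φ(p^e) = p^e − p^(e−1). Factorise 3092 = 2^2 · 773. Then
  φ(3092) = (2^2 − 2^1) · (773 − 1) = 2 · 772 = 1544.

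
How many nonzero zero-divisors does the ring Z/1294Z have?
Z/1294Z has 647 nonzero zero-divisors

In Z/1294Z each nonzero element is either a unit (gcd with 1294 is 1) or a zero-divisor (gcd > 1). The number of units is φ(1294): factorise 1294 = 2 · 647, so φ(1294) = (2 − 1) · (647 − 1) = 1 · 646 = 646. The nonzero elements number 1294 − 1 = 1293. Hence the nonzero zero-divisors number 1293 − 646 = 647.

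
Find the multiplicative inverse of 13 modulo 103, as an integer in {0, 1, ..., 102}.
Apply the extended Euclidean algorithm to (103, 13), tracking rows (r, s, t) with s·103 + t·13 = r. Each division r_prev = q·r_cur + r_new produces the new row as (previous row) − q·(current row):
  row A: (103, 1, 0)   [1·103 + 0·13 = 103]
  row B: (13, 0, 1)   [0·103 + 1·13 = 13]
  103 = 7·13 + 12   → row C = row A − 7·row B = (12, 1, −7)   [check: 1·103 − 7·13 = 12]
  13 = 1·12 + 1   → row D = row B − 1·row C = (1, −1, 8)   [check: −1·103 + 8·13 = 1]
  12 = 12·1 + 0   → remainder 0, stop. gcd = 1 (last nonzero row D).
The gcd is 1, so 13 is invertible mod 103. The last nonzero row gives −1·103 + 8·13 = 1, so t = 8. So 13^(−1) ≡ 8 (mod 103). Verify: 13 · 8 = 104 ≡ 1 (mod 103). ✓

Final answer: 13^(−1) ≡ 8 (mod 103)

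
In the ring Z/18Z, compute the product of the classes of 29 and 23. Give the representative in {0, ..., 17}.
Reduce the factors first: 29 ≡ 11, 23 ≡ 5 (mod 18), so 29 · 23 ≡ 11 · 5 (mod 18). 11 · 5 = 55. Dividing by 18: 55 = 3·18 + 1. So (29 · 23) mod 18 = 1.

Final answer: 1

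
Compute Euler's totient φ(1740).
φ is multiplicative, with φ(p^e) = p^e − p^(e−1). Factorise 1740 = 2^2 · 3 · 5 · 29. Then
  φ(1740) = (2^2 − 2^1) · (3 − 1) · (5 − 1) · (29 − 1) = 2 · 2 · 4 · 28 = 448.

Final answer: φ(1740) = 448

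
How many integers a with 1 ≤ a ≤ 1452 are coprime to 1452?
The number of a ∈ {1, ..., 1452} with gcd(a, 1452) = 1 is by definition Euler's totient φ(1452). φ is multiplicative, with φ(p^e) = p^e − p^(e−1). Factorise 1452 = 2^2 · 3 · 11^2. Then
  φ(1452) = (2^2 − 2^1) · (3 − 1) · (11^2 − 11^1) = 2 · 2 · 110 = 440.
So there are 440 such integers.

Final answer: 440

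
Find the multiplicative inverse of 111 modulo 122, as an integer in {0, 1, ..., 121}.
111^(−1) ≡ 11 (mod 122)

Apply the extended Euclidean algorithm to (122, 111), tracking rows (r, s, t) with s·122 + t·111 = r. Each division r_prev = q·r_cur + r_new produces the new row as (previous row) − q·(current row):
  row A: (122, 1, 0)   [1·122 + 0·111 = 122]
  row B: (111, 0, 1)   [0·122 + 1·111 = 111]
  122 = 1·111 + 11   → row C = row A − 1·row B = (11, 1, −1)   [check: 1·122 − 1·111 = 11]
  111 = 10·11 + 1   → row D = row B − 10·row C = (1, −10, 11)   [check: −10·122 + 11·111 = 1]
  11 = 11·1 + 0   → remainder 0, stop. gcd = 1 (last nonzero row D).
The gcd is 1, so 111 is invertible mod 122. The last nonzero row gives −10·122 + 11·111 = 1, so t = 11. So 111^(−1) ≡ 11 (mod 122). Verify: 111 · 11 = 1221 ≡ 1 (mod 122). ✓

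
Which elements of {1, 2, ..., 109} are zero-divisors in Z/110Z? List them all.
An element a ∈ Z/110Z (with a ≠ 0) is a zero-divisor iff gcd(a, 110) > 1 (because a is a unit precisely when gcd(a, n) = 1, and in Z/nZ every nonzero, non-unit element is a zero-divisor). Scan a = 1, ..., 109 and keep those with gcd(a, 110) > 1:
  gcd(2, 110) = 2, gcd(4, 110) = 2, gcd(5, 110) = 5, gcd(6, 110) = 2, gcd(8, 110) = 2, gcd(10, 110) = 10, gcd(11, 110) = 11, gcd(12, 110) = 2, gcd(14, 110) = 2, gcd(15, 110) = 5, gcd(16, 110) = 2, gcd(18, 110) = 2, gcd(20, 110) = 10, gcd(22, 110) = 22, gcd(24, 110) = 2, gcd(25, 110) = 5, gcd(26, 110) = 2, gcd(28, 110) = 2, gcd(30, 110) = 10, gcd(32, 110) = 2, gcd(33, 110) = 11, gcd(34, 110) = 2, gcd(35, 110) = 5, gcd(36, 110) = 2, gcd(38, 110) = 2, gcd(40, 110) = 10, gcd(42, 110) = 2, gcd(44, 110) = 22, gcd(45, 110) = 5, gcd(46, 110) = 2, gcd(48, 110) = 2, gcd(50, 110) = 10, gcd(52, 110) = 2, gcd(54, 110) = 2, gcd(55, 110) = 55, gcd(56, 110) = 2, gcd(58, 110) = 2, gcd(60, 110) = 10, gcd(62, 110) = 2, gcd(64, 110) = 2, gcd(65, 110) = 5, gcd(66, 110) = 22, gcd(68, 110) = 2, gcd(70, 110) = 10, gcd(72, 110) = 2, gcd(74, 110) = 2, gcd(75, 110) = 5, gcd(76, 110) = 2, gcd(77, 110) = 11, gcd(78, 110) = 2, gcd(80, 110) = 10, gcd(82, 110) = 2, gcd(84, 110) = 2, gcd(85, 110) = 5, gcd(86, 110) = 2, gcd(88, 110) = 22, gcd(90, 110) = 10, gcd(92, 110) = 2, gcd(94, 110) = 2, gcd(95, 110) = 5, gcd(96, 110) = 2, gcd(98, 110) = 2, gcd(99, 110) = 11, gcd(100, 110) = 10, gcd(102, 110) = 2, gcd(104, 110) = 2, gcd(105, 110) = 5, gcd(106, 110) = 2, gcd(108, 110) = 2.
All other a ∈ {1, ..., 109} have gcd(a, 110) = 1 and are units. So the nonzero zero-divisors are exactly the 69 values of a appearing in this scan.

Final answer: nonzero zero-divisors of Z/110Z = {2, 4, 5, 6, 8, 10, 11, 12, 14, 15, 16, 18, 20, 22, 24, 25, 26, 28, 30, 32, 33, 34, 35, 36, 38, 40, 42, 44, 45, 46, 48, 50, 52, 54, 55, 56, 58, 60, 62, 64, 65, 66, 68, 70, 72, 74, 75, 76, 77, 78, 80, 82, 84, 85, 86, 88, 90, 92, 94, 95, 96, 98, 99, 100, 102, 104, 105, 106, 108}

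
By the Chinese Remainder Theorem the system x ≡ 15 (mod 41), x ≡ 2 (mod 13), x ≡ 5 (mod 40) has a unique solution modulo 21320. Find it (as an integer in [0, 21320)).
x ≡ 16005 (mod 21320); the representative in [0, 21320) is 16005

The moduli 41, 13, 40 are pairwise coprime, so by the CRT there is a unique solution mod 41·13·40 = 21320.
Solve by successive substitution. Start with x ≡ 15 (mod 41).
  Combine with x ≡ 2 (mod 13): write x = 15 + 41·t and require 15 + 41·t ≡ 2 (mod 13), i.e. 41·t ≡ 2 − 15 ≡ 0 (mod 13). Since 41^(−1) ≡ 7 (mod 13) (41 ≡ 2 (mod 13)), t ≡ 7·0 ≡ 0 (mod 13). So x ≡ 15 + 41·0 = 15 (mod 533).
  Combine with x ≡ 5 (mod 40): write x = 15 + 533·t and require 15 + 533·t ≡ 5 (mod 40), i.e. 533·t ≡ 5 − 15 ≡ 30 (mod 40). Since 533^(−1) ≡ 37 (mod 40) (533 ≡ 13 (mod 40)), t ≡ 37·30 ≡ 30 (mod 40). So x ≡ 15 + 533·30 = 16005 (mod 21320).
Unique solution in [0, 21320): x = 16005.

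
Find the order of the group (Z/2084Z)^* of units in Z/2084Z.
|(Z/2084Z)^*| = 1040

(Z/2084Z)^* consists of the classes a with gcd(a, 2084) = 1, so its order is φ(2084). φ is multiplicative, with φ(p^e) = p^e − p^(e−1). Factorise 2084 = 2^2 · 521. Then
  φ(2084) = (2^2 − 2^1) · (521 − 1) = 2 · 520 = 1040.
Thus |(Z/2084Z)^*| = 1040.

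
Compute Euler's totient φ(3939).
φ(3939) = 2400

φ is multiplicative, with φ(p^e) = p^e − p^(e−1). Factorise 3939 = 3 · 13 · 101. Then
  φ(3939) = (3 − 1) · (13 − 1) · (101 − 1) = 2 · 12 · 100 = 2400.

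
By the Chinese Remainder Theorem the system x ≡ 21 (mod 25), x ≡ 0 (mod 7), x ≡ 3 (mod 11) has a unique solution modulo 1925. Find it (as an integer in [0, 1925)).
x ≡ 1246 (mod 1925); the representative in [0, 1925) is 1246

The moduli 25, 7, 11 are pairwise coprime, so by the CRT there is a unique solution mod 25·7·11 = 1925.
Solve by successive substitution. Start with x ≡ 21 (mod 25).
  Combine with x ≡ 0 (mod 7): write x = 21 + 25·t and require 21 + 25·t ≡ 0 (mod 7), i.e. 25·t ≡ 0 − 21 ≡ 0 (mod 7). Since 25^(−1) ≡ 2 (mod 7) (25 ≡ 4 (mod 7)), t ≡ 2·0 ≡ 0 (mod 7). So x ≡ 21 + 25·0 = 21 (mod 175).
  Combine with x ≡ 3 (mod 11): write x = 21 + 175·t and require 21 + 175·t ≡ 3 (mod 11), i.e. 175·t ≡ 3 − 21 ≡ 4 (mod 11). Since 175^(−1) ≡ 10 (mod 11) (175 ≡ 10 (mod 11)), t ≡ 10·4 ≡ 7 (mod 11). So x ≡ 21 + 175·7 = 1246 (mod 1925).
Unique solution in [0, 1925): x = 1246.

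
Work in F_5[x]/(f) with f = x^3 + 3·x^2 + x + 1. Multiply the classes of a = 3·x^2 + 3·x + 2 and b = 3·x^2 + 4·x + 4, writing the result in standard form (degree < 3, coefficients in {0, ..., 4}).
a · b ≡ 4·x^2 + 2·x + 4 (mod f(x))

Multiply as integer polynomials: a · b = 9·x^4 + 21·x^3 + 30·x^2 + 20·x + 8. Reducing coefficients mod 5: a · b ≡ 4·x^4 + x^3 + 3. Now divide by f(x) = x^3 + 3·x^2 + x + 1 in F_5[x], eliminating the leading term at each step:
  leading term 4·x^4: subtract (4·x)·f(x) = 4·x^4 + 2·x^3 + 4·x^2 + 4·x, leaving 4·x^3 + x^2 + x + 3 (coefficients mod 5)
  leading term 4·x^3: subtract (4)·f(x) = 4·x^3 + 2·x^2 + 4·x + 4, leaving 4·x^2 + 2·x + 4 (coefficients mod 5)
The degree is now < 3, so this is the remainder. Hence a · b ≡ 4·x^2 + 2·x + 4 in F_5[x]/(f).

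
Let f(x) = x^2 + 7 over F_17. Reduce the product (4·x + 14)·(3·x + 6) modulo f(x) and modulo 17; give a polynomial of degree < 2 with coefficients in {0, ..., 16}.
Multiply as integer polynomials: a · b = 12·x^2 + 66·x + 84. Reducing coefficients mod 17: a · b ≡ 12·x^2 + 15·x + 16. Now divide by f(x) = x^2 + 7 in F_17[x], eliminating the leading term at each step:
  leading term 12·x^2: subtract (12)·f(x) = 12·x^2 + 16, leaving 15·x (coefficients mod 17)
The degree is now < 2, so this is the remainder. Hence a · b ≡ 15·x in F_17[x]/(f).

Final answer: a · b ≡ 15·x (mod f(x))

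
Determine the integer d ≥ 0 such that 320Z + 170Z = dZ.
In the PID Z, (a, b) is generated by gcd(a, b). Compute gcd(320, 170) with the extended Euclidean algorithm, tracking rows (r, s, t) with s·320 + t·170 = r:
  row A: (320, 1, 0)   [1·320 + 0·170 = 320]
  row B: (170, 0, 1)   [0·320 + 1·170 = 170]
  320 = 1·170 + 150   → row C = row A − 1·row B = (150, 1, −1)   [check: 1·320 − 1·170 = 150]
  170 = 1·150 + 20   → row D = row B − 1·row C = (20, −1, 2)   [check: −1·320 + 2·170 = 20]
  150 = 7·20 + 10   → row E = row C − 7·row D = (10, 8, −15)   [check: 8·320 − 15·170 = 10]
  20 = 2·10 + 0   → remainder 0, stop. gcd = 10 (last nonzero row E).
So gcd(320, 170) = 10, with Bézout identity 8·320 − 15·170 = 10. Containment (⊇): the Bézout identity exhibits 10 as an element of (320, 170), giving (10) ⊆ (320, 170). Containment (⊆): since 10 | 320 and 10 | 170 (320 = 10·32, 170 = 10·17), every Z-linear combination of 320 and 170 is divisible by 10, so (320, 170) ⊆ (10). Therefore (320, 170) = (10), d = 10.

Final answer: (320, 170) = (10); d = 10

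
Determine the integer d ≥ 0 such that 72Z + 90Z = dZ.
(72, 90) = (18); d = 18

In the PID Z, (a, b) is generated by gcd(a, b). Compute gcd(90, 72) with the extended Euclidean algorithm, tracking rows (r, s, t) with s·90 + t·72 = r:
  row A: (90, 1, 0)   [1·90 + 0·72 = 90]
  row B: (72, 0, 1)   [0·90 + 1·72 = 72]
  90 = 1·72 + 18   → row C = row A − 1·row B = (18, 1, −1)   [check: 1·90 − 1·72 = 18]
  72 = 4·18 + 0   → remainder 0, stop. gcd = 18 (last nonzero row C).
So gcd(72, 90) = 18, with Bézout identity 1·90 − 1·72 = 18. Containment (⊇): the Bézout identity exhibits 18 as an element of (72, 90), giving (18) ⊆ (72, 90). Containment (⊆): since 18 | 72 and 18 | 90 (72 = 18·4, 90 = 18·5), every Z-linear combination of 72 and 90 is divisible by 18, so (72, 90) ⊆ (18). Therefore (72, 90) = (18), d = 18.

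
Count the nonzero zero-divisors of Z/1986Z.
Z/1986Z has 1325 nonzero zero-divisors

In Z/1986Z each nonzero element is either a unit (gcd with 1986 is 1) or a zero-divisor (gcd > 1). The number of units is φ(1986): factorise 1986 = 2 · 3 · 331, so φ(1986) = (2 − 1) · (3 − 1) · (331 − 1) = 1 · 2 · 330 = 660. The nonzero elements number 1986 − 1 = 1985. Hence the nonzero zero-divisors number 1985 − 660 = 1325.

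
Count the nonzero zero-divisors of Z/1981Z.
In Z/1981Z each nonzero element is either a unit (gcd with 1981 is 1) or a zero-divisor (gcd > 1). The number of units is φ(1981): factorise 1981 = 7 · 283, so φ(1981) = (7 − 1) · (283 − 1) = 6 · 282 = 1692. The nonzero elements number 1981 − 1 = 1980. Hence the nonzero zero-divisors number 1980 − 1692 = 288.

Final answer: Z/1981Z has 288 nonzero zero-divisors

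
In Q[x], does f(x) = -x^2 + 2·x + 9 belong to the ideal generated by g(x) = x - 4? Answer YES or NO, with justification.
NO

In Q[x] the ideal (g) consists of all multiples of g, so f ∈ (g) iff g | f, i.e. iff the remainder of f on division by g is 0. Divide f by g (g is monic, so eliminate the leading term of the running remainder at each step):
  leading term -x^2: subtract (-x)·g(x) = -x^2 + 4·x, leaving 9 - 2·x
  leading term -2·x: subtract (-2)·g(x) = 8 - 2·x, leaving 1
The remainder r(x) = 1 ≠ 0 (and deg r < deg g), so g ∤ f, i.e. f ∉ (g).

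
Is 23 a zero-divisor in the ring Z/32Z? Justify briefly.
gcd(23, 32) = 1, so 23 is a unit in Z/32Z (it has a multiplicative inverse). A unit cannot be a zero-divisor: if 23·b ≡ 0 then multiplying both sides by 23^(−1) gives b ≡ 0. So 23 is not a zero-divisor.

Final answer: NO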